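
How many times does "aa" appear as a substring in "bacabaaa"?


Searching for "aa" in "bacabaaa"
Scanning each position:
  Position 0: "ba" => no
  Position 1: "ac" => no
  Position 2: "ca" => no
  Position 3: "ab" => no
  Position 4: "ba" => no
  Position 5: "aa" => MATCH
  Position 6: "aa" => MATCH
Total occurrences: 2

2


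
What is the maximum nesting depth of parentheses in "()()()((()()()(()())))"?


Input: "()()()((()()()(()())))"
Tracking depth:
  Position 0 '(': depth becomes 1
  Position 1 ')': depth becomes 0
  Position 2 '(': depth becomes 1
  Position 3 ')': depth becomes 0
  Position 4 '(': depth becomes 1
  Position 5 ')': depth becomes 0
  Position 6 '(': depth becomes 1
  Position 7 '(': depth becomes 2
  Position 8 '(': depth becomes 3
  Position 9 ')': depth becomes 2
  Position 10 '(': depth becomes 3
  Position 11 ')': depth becomes 2
  Position 12 '(': depth becomes 3
  Position 13 ')': depth becomes 2
  Position 14 '(': depth becomes 3
  Position 15 '(': depth becomes 4
  Position 16 ')': depth becomes 3
  Position 17 '(': depth becomes 4
  Position 18 ')': depth becomes 3
  Position 19 ')': depth becomes 2
  Position 20 ')': depth becomes 1
  Position 21 ')': depth becomes 0
Maximum depth reached: 4

4


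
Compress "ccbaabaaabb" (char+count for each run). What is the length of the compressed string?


Input: ccbaabaaabb
Runs:
  'c' x 2 => "c2"
  'b' x 1 => "b1"
  'a' x 2 => "a2"
  'b' x 1 => "b1"
  'a' x 3 => "a3"
  'b' x 2 => "b2"
Compressed: "c2b1a2b1a3b2"
Compressed length: 12

12


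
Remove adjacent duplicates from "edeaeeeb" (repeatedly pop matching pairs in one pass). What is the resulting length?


Input: edeaeeeb
Stack-based adjacent duplicate removal:
  Read 'e': push. Stack: e
  Read 'd': push. Stack: ed
  Read 'e': push. Stack: ede
  Read 'a': push. Stack: edea
  Read 'e': push. Stack: edeae
  Read 'e': matches stack top 'e' => pop. Stack: edea
  Read 'e': push. Stack: edeae
  Read 'b': push. Stack: edeaeb
Final stack: "edeaeb" (length 6)

6


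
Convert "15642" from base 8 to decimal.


Input: "15642" in base 8
Positional expansion:
  Digit '1' (value 1) x 8^4 = 4096
  Digit '5' (value 5) x 8^3 = 2560
  Digit '6' (value 6) x 8^2 = 384
  Digit '4' (value 4) x 8^1 = 32
  Digit '2' (value 2) x 8^0 = 2
Sum = 7074

7074


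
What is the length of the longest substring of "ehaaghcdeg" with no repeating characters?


Input: "ehaaghcdeg"
Sliding window (track last position of each char):
  Position 0 ('e'): window [0,0] length 1 -- new best
  Position 1 ('h'): window [0,1] length 2 -- new best
  Position 2 ('a'): window [0,2] length 3 -- new best
  Position 3 ('a'): repeat (last at 2), move window start to 3
  Position 3 ('a'): window [3,3] length 1
  Position 4 ('g'): window [3,4] length 2
  Position 5 ('h'): window [3,5] length 3
  Position 6 ('c'): window [3,6] length 4 -- new best
  Position 7 ('d'): window [3,7] length 5 -- new best
  Position 8 ('e'): window [3,8] length 6 -- new best
  Position 9 ('g'): repeat (last at 4), move window start to 5
  Position 9 ('g'): window [5,9] length 5
Longest substring with no repeats: "aghcde" with length 6

6


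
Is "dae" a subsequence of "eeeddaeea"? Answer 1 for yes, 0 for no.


Check if "dae" is a subsequence of "eeeddaeea"
Greedy scan:
  Position 0 ('e'): no match needed
  Position 1 ('e'): no match needed
  Position 2 ('e'): no match needed
  Position 3 ('d'): matches sub[0] = 'd'
  Position 4 ('d'): no match needed
  Position 5 ('a'): matches sub[1] = 'a'
  Position 6 ('e'): matches sub[2] = 'e'
  Position 7 ('e'): no match needed
  Position 8 ('a'): no match needed
All 3 characters matched => is a subsequence

1


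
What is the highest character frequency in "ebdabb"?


Input: ebdabb
Character counts:
  'a': 1
  'b': 3
  'd': 1
  'e': 1
Maximum frequency: 3

3


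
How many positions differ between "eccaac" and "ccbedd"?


Comparing "eccaac" and "ccbedd" position by position:
  Position 0: 'e' vs 'c' => DIFFER
  Position 1: 'c' vs 'c' => same
  Position 2: 'c' vs 'b' => DIFFER
  Position 3: 'a' vs 'e' => DIFFER
  Position 4: 'a' vs 'd' => DIFFER
  Position 5: 'c' vs 'd' => DIFFER
Positions that differ: 5

5


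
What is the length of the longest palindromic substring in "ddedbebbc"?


Input: "ddedbebbc"
Checking substrings for palindromes:
  [1:4] "ded" (len 3) => palindrome
  [4:7] "beb" (len 3) => palindrome
  [0:2] "dd" (len 2) => palindrome
  [6:8] "bb" (len 2) => palindrome
Longest palindromic substring: "ded" with length 3

3


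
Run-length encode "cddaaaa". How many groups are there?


Input: cddaaaa
Scanning for consecutive runs:
  Group 1: 'c' x 1 (positions 0-0)
  Group 2: 'd' x 2 (positions 1-2)
  Group 3: 'a' x 4 (positions 3-6)
Total groups: 3

3


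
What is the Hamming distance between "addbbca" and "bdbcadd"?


Comparing "addbbca" and "bdbcadd" position by position:
  Position 0: 'a' vs 'b' => differ
  Position 1: 'd' vs 'd' => same
  Position 2: 'd' vs 'b' => differ
  Position 3: 'b' vs 'c' => differ
  Position 4: 'b' vs 'a' => differ
  Position 5: 'c' vs 'd' => differ
  Position 6: 'a' vs 'd' => differ
Total differences (Hamming distance): 6

6


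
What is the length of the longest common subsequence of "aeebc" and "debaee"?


LCS of "aeebc" and "debaee"
DP table:
           d    e    b    a    e    e
      0    0    0    0    0    0    0
  a   0    0    0    0    1    1    1
  e   0    0    1    1    1    2    2
  e   0    0    1    1    1    2    3
  b   0    0    1    2    2    2    3
  c   0    0    1    2    2    2    3
LCS length = dp[5][6] = 3

3


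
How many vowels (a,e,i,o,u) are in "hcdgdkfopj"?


Input: hcdgdkfopj
Checking each character:
  'h' at position 0: consonant
  'c' at position 1: consonant
  'd' at position 2: consonant
  'g' at position 3: consonant
  'd' at position 4: consonant
  'k' at position 5: consonant
  'f' at position 6: consonant
  'o' at position 7: vowel (running total: 1)
  'p' at position 8: consonant
  'j' at position 9: consonant
Total vowels: 1

1


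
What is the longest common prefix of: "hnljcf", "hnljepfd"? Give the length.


Words: hnljcf, hnljepfd
  Position 0: all 'h' => match
  Position 1: all 'n' => match
  Position 2: all 'l' => match
  Position 3: all 'j' => match
  Position 4: ('c', 'e') => mismatch, stop
LCP = "hnlj" (length 4)

4


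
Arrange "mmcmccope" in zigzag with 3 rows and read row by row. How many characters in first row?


Zigzag "mmcmccope" into 3 rows:
Placing characters:
  'm' => row 0
  'm' => row 1
  'c' => row 2
  'm' => row 1
  'c' => row 0
  'c' => row 1
  'o' => row 2
  'p' => row 1
  'e' => row 0
Rows:
  Row 0: "mce"
  Row 1: "mmcp"
  Row 2: "co"
First row length: 3

3


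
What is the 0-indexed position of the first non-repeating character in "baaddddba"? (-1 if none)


Input: baaddddba
Character frequencies:
  'a': 3
  'b': 2
  'd': 4
Scanning left to right for freq == 1:
  Position 0 ('b'): freq=2, skip
  Position 1 ('a'): freq=3, skip
  Position 2 ('a'): freq=3, skip
  Position 3 ('d'): freq=4, skip
  Position 4 ('d'): freq=4, skip
  Position 5 ('d'): freq=4, skip
  Position 6 ('d'): freq=4, skip
  Position 7 ('b'): freq=2, skip
  Position 8 ('a'): freq=3, skip
  No unique character found => answer = -1

-1


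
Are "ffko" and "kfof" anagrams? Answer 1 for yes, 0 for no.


Strings: "ffko", "kfof"
Sorted first:  ffko
Sorted second: ffko
Sorted forms match => anagrams

1


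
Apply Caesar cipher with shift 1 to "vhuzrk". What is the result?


Caesar cipher: shift "vhuzrk" by 1
  'v' (pos 21) + 1 = pos 22 = 'w'
  'h' (pos 7) + 1 = pos 8 = 'i'
  'u' (pos 20) + 1 = pos 21 = 'v'
  'z' (pos 25) + 1 = pos 0 = 'a'
  'r' (pos 17) + 1 = pos 18 = 's'
  'k' (pos 10) + 1 = pos 11 = 'l'
Result: wivasl

wivasl


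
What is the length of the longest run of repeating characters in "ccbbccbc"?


Input: "ccbbccbc"
Scanning for longest run:
  Position 1 ('c'): continues run of 'c', length=2
  Position 2 ('b'): new char, reset run to 1
  Position 3 ('b'): continues run of 'b', length=2
  Position 4 ('c'): new char, reset run to 1
  Position 5 ('c'): continues run of 'c', length=2
  Position 6 ('b'): new char, reset run to 1
  Position 7 ('c'): new char, reset run to 1
Longest run: 'c' with length 2

2


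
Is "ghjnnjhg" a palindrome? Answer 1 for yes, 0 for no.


Input: ghjnnjhg
Reversed: ghjnnjhg
  Compare pos 0 ('g') with pos 7 ('g'): match
  Compare pos 1 ('h') with pos 6 ('h'): match
  Compare pos 2 ('j') with pos 5 ('j'): match
  Compare pos 3 ('n') with pos 4 ('n'): match
Result: palindrome

1


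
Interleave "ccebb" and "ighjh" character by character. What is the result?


Interleaving "ccebb" and "ighjh":
  Position 0: 'c' from first, 'i' from second => "ci"
  Position 1: 'c' from first, 'g' from second => "cg"
  Position 2: 'e' from first, 'h' from second => "eh"
  Position 3: 'b' from first, 'j' from second => "bj"
  Position 4: 'b' from first, 'h' from second => "bh"
Result: cicgehbjbh

cicgehbjbh


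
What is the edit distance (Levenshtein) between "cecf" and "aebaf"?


Computing edit distance: "cecf" -> "aebaf"
DP table:
           a    e    b    a    f
      0    1    2    3    4    5
  c   1    1    2    3    4    5
  e   2    2    1    2    3    4
  c   3    3    2    2    3    4
  f   4    4    3    3    3    3
Edit distance = dp[4][5] = 3

3


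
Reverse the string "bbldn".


Input: bbldn
Reading characters right to left:
  Position 4: 'n'
  Position 3: 'd'
  Position 2: 'l'
  Position 1: 'b'
  Position 0: 'b'
Reversed: ndlbb

ndlbb


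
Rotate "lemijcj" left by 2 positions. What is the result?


Input: "lemijcj", rotate left by 2
First 2 characters: "le"
Remaining characters: "mijcj"
Concatenate remaining + first: "mijcj" + "le" = "mijcjle"

mijcjle


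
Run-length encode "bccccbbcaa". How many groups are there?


Input: bccccbbcaa
Scanning for consecutive runs:
  Group 1: 'b' x 1 (positions 0-0)
  Group 2: 'c' x 4 (positions 1-4)
  Group 3: 'b' x 2 (positions 5-6)
  Group 4: 'c' x 1 (positions 7-7)
  Group 5: 'a' x 2 (positions 8-9)
Total groups: 5

5


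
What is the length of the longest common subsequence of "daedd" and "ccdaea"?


LCS of "daedd" and "ccdaea"
DP table:
           c    c    d    a    e    a
      0    0    0    0    0    0    0
  d   0    0    0    1    1    1    1
  a   0    0    0    1    2    2    2
  e   0    0    0    1    2    3    3
  d   0    0    0    1    2    3    3
  d   0    0    0    1    2    3    3
LCS length = dp[5][6] = 3

3


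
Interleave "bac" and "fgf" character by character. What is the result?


Interleaving "bac" and "fgf":
  Position 0: 'b' from first, 'f' from second => "bf"
  Position 1: 'a' from first, 'g' from second => "ag"
  Position 2: 'c' from first, 'f' from second => "cf"
Result: bfagcf

bfagcf


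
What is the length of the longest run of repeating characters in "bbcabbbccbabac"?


Input: "bbcabbbccbabac"
Scanning for longest run:
  Position 1 ('b'): continues run of 'b', length=2
  Position 2 ('c'): new char, reset run to 1
  Position 3 ('a'): new char, reset run to 1
  Position 4 ('b'): new char, reset run to 1
  Position 5 ('b'): continues run of 'b', length=2
  Position 6 ('b'): continues run of 'b', length=3
  Position 7 ('c'): new char, reset run to 1
  Position 8 ('c'): continues run of 'c', length=2
  Position 9 ('b'): new char, reset run to 1
  Position 10 ('a'): new char, reset run to 1
  Position 11 ('b'): new char, reset run to 1
  Position 12 ('a'): new char, reset run to 1
  Position 13 ('c'): new char, reset run to 1
Longest run: 'b' with length 3

3


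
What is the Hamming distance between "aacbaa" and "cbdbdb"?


Comparing "aacbaa" and "cbdbdb" position by position:
  Position 0: 'a' vs 'c' => differ
  Position 1: 'a' vs 'b' => differ
  Position 2: 'c' vs 'd' => differ
  Position 3: 'b' vs 'b' => same
  Position 4: 'a' vs 'd' => differ
  Position 5: 'a' vs 'b' => differ
Total differences (Hamming distance): 5

5


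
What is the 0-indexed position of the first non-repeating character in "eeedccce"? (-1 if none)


Input: eeedccce
Character frequencies:
  'c': 3
  'd': 1
  'e': 4
Scanning left to right for freq == 1:
  Position 0 ('e'): freq=4, skip
  Position 1 ('e'): freq=4, skip
  Position 2 ('e'): freq=4, skip
  Position 3 ('d'): unique! => answer = 3

3


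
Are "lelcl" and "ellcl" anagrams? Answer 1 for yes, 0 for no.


Strings: "lelcl", "ellcl"
Sorted first:  celll
Sorted second: celll
Sorted forms match => anagrams

1


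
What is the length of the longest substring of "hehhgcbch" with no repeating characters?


Input: "hehhgcbch"
Sliding window (track last position of each char):
  Position 0 ('h'): window [0,0] length 1 -- new best
  Position 1 ('e'): window [0,1] length 2 -- new best
  Position 2 ('h'): repeat (last at 0), move window start to 1
  Position 2 ('h'): window [1,2] length 2
  Position 3 ('h'): repeat (last at 2), move window start to 3
  Position 3 ('h'): window [3,3] length 1
  Position 4 ('g'): window [3,4] length 2
  Position 5 ('c'): window [3,5] length 3 -- new best
  Position 6 ('b'): window [3,6] length 4 -- new best
  Position 7 ('c'): repeat (last at 5), move window start to 6
  Position 7 ('c'): window [6,7] length 2
  Position 8 ('h'): window [6,8] length 3
Longest substring with no repeats: "hgcb" with length 4

4


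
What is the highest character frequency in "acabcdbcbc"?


Input: acabcdbcbc
Character counts:
  'a': 2
  'b': 3
  'c': 4
  'd': 1
Maximum frequency: 4

4


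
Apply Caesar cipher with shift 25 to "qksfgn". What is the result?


Caesar cipher: shift "qksfgn" by 25
  'q' (pos 16) + 25 = pos 15 = 'p'
  'k' (pos 10) + 25 = pos 9 = 'j'
  's' (pos 18) + 25 = pos 17 = 'r'
  'f' (pos 5) + 25 = pos 4 = 'e'
  'g' (pos 6) + 25 = pos 5 = 'f'
  'n' (pos 13) + 25 = pos 12 = 'm'
Result: pjrefm

pjrefm


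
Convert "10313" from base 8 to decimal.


Input: "10313" in base 8
Positional expansion:
  Digit '1' (value 1) x 8^4 = 4096
  Digit '0' (value 0) x 8^3 = 0
  Digit '3' (value 3) x 8^2 = 192
  Digit '1' (value 1) x 8^1 = 8
  Digit '3' (value 3) x 8^0 = 3
Sum = 4299

4299


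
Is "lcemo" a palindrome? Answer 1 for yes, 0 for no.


Input: lcemo
Reversed: omecl
  Compare pos 0 ('l') with pos 4 ('o'): MISMATCH
  Compare pos 1 ('c') with pos 3 ('m'): MISMATCH
Result: not a palindrome

0


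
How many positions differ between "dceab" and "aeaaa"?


Comparing "dceab" and "aeaaa" position by position:
  Position 0: 'd' vs 'a' => DIFFER
  Position 1: 'c' vs 'e' => DIFFER
  Position 2: 'e' vs 'a' => DIFFER
  Position 3: 'a' vs 'a' => same
  Position 4: 'b' vs 'a' => DIFFER
Positions that differ: 4

4


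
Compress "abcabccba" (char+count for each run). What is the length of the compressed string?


Input: abcabccba
Runs:
  'a' x 1 => "a1"
  'b' x 1 => "b1"
  'c' x 1 => "c1"
  'a' x 1 => "a1"
  'b' x 1 => "b1"
  'c' x 2 => "c2"
  'b' x 1 => "b1"
  'a' x 1 => "a1"
Compressed: "a1b1c1a1b1c2b1a1"
Compressed length: 16

16


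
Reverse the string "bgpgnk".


Input: bgpgnk
Reading characters right to left:
  Position 5: 'k'
  Position 4: 'n'
  Position 3: 'g'
  Position 2: 'p'
  Position 1: 'g'
  Position 0: 'b'
Reversed: kngpgb

kngpgb


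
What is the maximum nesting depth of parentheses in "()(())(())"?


Input: "()(())(())"
Tracking depth:
  Position 0 '(': depth becomes 1
  Position 1 ')': depth becomes 0
  Position 2 '(': depth becomes 1
  Position 3 '(': depth becomes 2
  Position 4 ')': depth becomes 1
  Position 5 ')': depth becomes 0
  Position 6 '(': depth becomes 1
  Position 7 '(': depth becomes 2
  Position 8 ')': depth becomes 1
  Position 9 ')': depth becomes 0
Maximum depth reached: 2

2


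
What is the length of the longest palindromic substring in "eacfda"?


Input: "eacfda"
Checking substrings for palindromes:
  No multi-char palindromic substrings found
Longest palindromic substring: "e" with length 1

1


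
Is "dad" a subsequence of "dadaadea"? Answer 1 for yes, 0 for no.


Check if "dad" is a subsequence of "dadaadea"
Greedy scan:
  Position 0 ('d'): matches sub[0] = 'd'
  Position 1 ('a'): matches sub[1] = 'a'
  Position 2 ('d'): matches sub[2] = 'd'
  Position 3 ('a'): no match needed
  Position 4 ('a'): no match needed
  Position 5 ('d'): no match needed
  Position 6 ('e'): no match needed
  Position 7 ('a'): no match needed
All 3 characters matched => is a subsequence

1


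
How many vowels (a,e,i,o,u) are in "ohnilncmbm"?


Input: ohnilncmbm
Checking each character:
  'o' at position 0: vowel (running total: 1)
  'h' at position 1: consonant
  'n' at position 2: consonant
  'i' at position 3: vowel (running total: 2)
  'l' at position 4: consonant
  'n' at position 5: consonant
  'c' at position 6: consonant
  'm' at position 7: consonant
  'b' at position 8: consonant
  'm' at position 9: consonant
Total vowels: 2

2


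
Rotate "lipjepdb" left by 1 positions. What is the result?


Input: "lipjepdb", rotate left by 1
First 1 characters: "l"
Remaining characters: "ipjepdb"
Concatenate remaining + first: "ipjepdb" + "l" = "ipjepdbl"

ipjepdbl


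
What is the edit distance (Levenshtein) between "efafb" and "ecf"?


Computing edit distance: "efafb" -> "ecf"
DP table:
           e    c    f
      0    1    2    3
  e   1    0    1    2
  f   2    1    1    1
  a   3    2    2    2
  f   4    3    3    2
  b   5    4    4    3
Edit distance = dp[5][3] = 3

3


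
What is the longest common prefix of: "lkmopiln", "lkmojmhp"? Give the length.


Words: lkmopiln, lkmojmhp
  Position 0: all 'l' => match
  Position 1: all 'k' => match
  Position 2: all 'm' => match
  Position 3: all 'o' => match
  Position 4: ('p', 'j') => mismatch, stop
LCP = "lkmo" (length 4)

4


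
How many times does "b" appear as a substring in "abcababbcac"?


Searching for "b" in "abcababbcac"
Scanning each position:
  Position 0: "a" => no
  Position 1: "b" => MATCH
  Position 2: "c" => no
  Position 3: "a" => no
  Position 4: "b" => MATCH
  Position 5: "a" => no
  Position 6: "b" => MATCH
  Position 7: "b" => MATCH
  Position 8: "c" => no
  Position 9: "a" => no
  Position 10: "c" => no
Total occurrences: 4

4


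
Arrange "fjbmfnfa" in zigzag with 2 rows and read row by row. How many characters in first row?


Zigzag "fjbmfnfa" into 2 rows:
Placing characters:
  'f' => row 0
  'j' => row 1
  'b' => row 0
  'm' => row 1
  'f' => row 0
  'n' => row 1
  'f' => row 0
  'a' => row 1
Rows:
  Row 0: "fbff"
  Row 1: "jmna"
First row length: 4

4


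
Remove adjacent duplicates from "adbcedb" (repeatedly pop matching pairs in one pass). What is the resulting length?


Input: adbcedb
Stack-based adjacent duplicate removal:
  Read 'a': push. Stack: a
  Read 'd': push. Stack: ad
  Read 'b': push. Stack: adb
  Read 'c': push. Stack: adbc
  Read 'e': push. Stack: adbce
  Read 'd': push. Stack: adbced
  Read 'b': push. Stack: adbcedb
Final stack: "adbcedb" (length 7)

7


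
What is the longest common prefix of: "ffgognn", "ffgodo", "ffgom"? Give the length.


Words: ffgognn, ffgodo, ffgom
  Position 0: all 'f' => match
  Position 1: all 'f' => match
  Position 2: all 'g' => match
  Position 3: all 'o' => match
  Position 4: ('g', 'd', 'm') => mismatch, stop
LCP = "ffgo" (length 4)

4


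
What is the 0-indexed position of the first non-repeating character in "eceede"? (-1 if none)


Input: eceede
Character frequencies:
  'c': 1
  'd': 1
  'e': 4
Scanning left to right for freq == 1:
  Position 0 ('e'): freq=4, skip
  Position 1 ('c'): unique! => answer = 1

1


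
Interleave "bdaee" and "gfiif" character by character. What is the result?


Interleaving "bdaee" and "gfiif":
  Position 0: 'b' from first, 'g' from second => "bg"
  Position 1: 'd' from first, 'f' from second => "df"
  Position 2: 'a' from first, 'i' from second => "ai"
  Position 3: 'e' from first, 'i' from second => "ei"
  Position 4: 'e' from first, 'f' from second => "ef"
Result: bgdfaieief

bgdfaieief


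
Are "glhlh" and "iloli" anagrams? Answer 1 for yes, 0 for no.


Strings: "glhlh", "iloli"
Sorted first:  ghhll
Sorted second: iillo
Differ at position 0: 'g' vs 'i' => not anagrams

0


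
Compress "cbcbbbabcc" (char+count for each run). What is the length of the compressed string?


Input: cbcbbbabcc
Runs:
  'c' x 1 => "c1"
  'b' x 1 => "b1"
  'c' x 1 => "c1"
  'b' x 3 => "b3"
  'a' x 1 => "a1"
  'b' x 1 => "b1"
  'c' x 2 => "c2"
Compressed: "c1b1c1b3a1b1c2"
Compressed length: 14

14


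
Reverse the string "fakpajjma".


Input: fakpajjma
Reading characters right to left:
  Position 8: 'a'
  Position 7: 'm'
  Position 6: 'j'
  Position 5: 'j'
  Position 4: 'a'
  Position 3: 'p'
  Position 2: 'k'
  Position 1: 'a'
  Position 0: 'f'
Reversed: amjjapkaf

amjjapkaf


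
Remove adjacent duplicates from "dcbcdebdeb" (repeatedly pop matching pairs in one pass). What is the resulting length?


Input: dcbcdebdeb
Stack-based adjacent duplicate removal:
  Read 'd': push. Stack: d
  Read 'c': push. Stack: dc
  Read 'b': push. Stack: dcb
  Read 'c': push. Stack: dcbc
  Read 'd': push. Stack: dcbcd
  Read 'e': push. Stack: dcbcde
  Read 'b': push. Stack: dcbcdeb
  Read 'd': push. Stack: dcbcdebd
  Read 'e': push. Stack: dcbcdebde
  Read 'b': push. Stack: dcbcdebdeb
Final stack: "dcbcdebdeb" (length 10)

10


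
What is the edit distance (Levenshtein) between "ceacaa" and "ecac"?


Computing edit distance: "ceacaa" -> "ecac"
DP table:
           e    c    a    c
      0    1    2    3    4
  c   1    1    1    2    3
  e   2    1    2    2    3
  a   3    2    2    2    3
  c   4    3    2    3    2
  a   5    4    3    2    3
  a   6    5    4    3    3
Edit distance = dp[6][4] = 3

3


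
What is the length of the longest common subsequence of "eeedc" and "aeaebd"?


LCS of "eeedc" and "aeaebd"
DP table:
           a    e    a    e    b    d
      0    0    0    0    0    0    0
  e   0    0    1    1    1    1    1
  e   0    0    1    1    2    2    2
  e   0    0    1    1    2    2    2
  d   0    0    1    1    2    2    3
  c   0    0    1    1    2    2    3
LCS length = dp[5][6] = 3

3


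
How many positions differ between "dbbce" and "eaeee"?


Comparing "dbbce" and "eaeee" position by position:
  Position 0: 'd' vs 'e' => DIFFER
  Position 1: 'b' vs 'a' => DIFFER
  Position 2: 'b' vs 'e' => DIFFER
  Position 3: 'c' vs 'e' => DIFFER
  Position 4: 'e' vs 'e' => same
Positions that differ: 4

4


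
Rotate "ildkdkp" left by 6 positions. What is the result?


Input: "ildkdkp", rotate left by 6
First 6 characters: "ildkdk"
Remaining characters: "p"
Concatenate remaining + first: "p" + "ildkdk" = "pildkdk"

pildkdk


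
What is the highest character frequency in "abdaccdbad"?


Input: abdaccdbad
Character counts:
  'a': 3
  'b': 2
  'c': 2
  'd': 3
Maximum frequency: 3

3


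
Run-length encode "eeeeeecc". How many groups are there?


Input: eeeeeecc
Scanning for consecutive runs:
  Group 1: 'e' x 6 (positions 0-5)
  Group 2: 'c' x 2 (positions 6-7)
Total groups: 2

2


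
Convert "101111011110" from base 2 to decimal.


Input: "101111011110" in base 2
Positional expansion:
  Digit '1' (value 1) x 2^11 = 2048
  Digit '0' (value 0) x 2^10 = 0
  Digit '1' (value 1) x 2^9 = 512
  Digit '1' (value 1) x 2^8 = 256
  Digit '1' (value 1) x 2^7 = 128
  Digit '1' (value 1) x 2^6 = 64
  Digit '0' (value 0) x 2^5 = 0
  Digit '1' (value 1) x 2^4 = 16
  Digit '1' (value 1) x 2^3 = 8
  Digit '1' (value 1) x 2^2 = 4
  Digit '1' (value 1) x 2^1 = 2
  Digit '0' (value 0) x 2^0 = 0
Sum = 3038

3038


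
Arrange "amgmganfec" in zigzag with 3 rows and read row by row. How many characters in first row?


Zigzag "amgmganfec" into 3 rows:
Placing characters:
  'a' => row 0
  'm' => row 1
  'g' => row 2
  'm' => row 1
  'g' => row 0
  'a' => row 1
  'n' => row 2
  'f' => row 1
  'e' => row 0
  'c' => row 1
Rows:
  Row 0: "age"
  Row 1: "mmafc"
  Row 2: "gn"
First row length: 3

3


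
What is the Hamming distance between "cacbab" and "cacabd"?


Comparing "cacbab" and "cacabd" position by position:
  Position 0: 'c' vs 'c' => same
  Position 1: 'a' vs 'a' => same
  Position 2: 'c' vs 'c' => same
  Position 3: 'b' vs 'a' => differ
  Position 4: 'a' vs 'b' => differ
  Position 5: 'b' vs 'd' => differ
Total differences (Hamming distance): 3

3


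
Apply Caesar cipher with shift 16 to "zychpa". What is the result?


Caesar cipher: shift "zychpa" by 16
  'z' (pos 25) + 16 = pos 15 = 'p'
  'y' (pos 24) + 16 = pos 14 = 'o'
  'c' (pos 2) + 16 = pos 18 = 's'
  'h' (pos 7) + 16 = pos 23 = 'x'
  'p' (pos 15) + 16 = pos 5 = 'f'
  'a' (pos 0) + 16 = pos 16 = 'q'
Result: posxfq

posxfq


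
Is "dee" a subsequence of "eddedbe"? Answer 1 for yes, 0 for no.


Check if "dee" is a subsequence of "eddedbe"
Greedy scan:
  Position 0 ('e'): no match needed
  Position 1 ('d'): matches sub[0] = 'd'
  Position 2 ('d'): no match needed
  Position 3 ('e'): matches sub[1] = 'e'
  Position 4 ('d'): no match needed
  Position 5 ('b'): no match needed
  Position 6 ('e'): matches sub[2] = 'e'
All 3 characters matched => is a subsequence

1


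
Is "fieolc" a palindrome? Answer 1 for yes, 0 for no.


Input: fieolc
Reversed: cloeif
  Compare pos 0 ('f') with pos 5 ('c'): MISMATCH
  Compare pos 1 ('i') with pos 4 ('l'): MISMATCH
  Compare pos 2 ('e') with pos 3 ('o'): MISMATCH
Result: not a palindrome

0


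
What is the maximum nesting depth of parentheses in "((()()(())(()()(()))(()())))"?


Input: "((()()(())(()()(()))(()())))"
Tracking depth:
  Position 0 '(': depth becomes 1
  Position 1 '(': depth becomes 2
  Position 2 '(': depth becomes 3
  Position 3 ')': depth becomes 2
  Position 4 '(': depth becomes 3
  Position 5 ')': depth becomes 2
  Position 6 '(': depth becomes 3
  Position 7 '(': depth becomes 4
  Position 8 ')': depth becomes 3
  Position 9 ')': depth becomes 2
  Position 10 '(': depth becomes 3
  Position 11 '(': depth becomes 4
  Position 12 ')': depth becomes 3
  Position 13 '(': depth becomes 4
  Position 14 ')': depth becomes 3
  Position 15 '(': depth becomes 4
  Position 16 '(': depth becomes 5
  Position 17 ')': depth becomes 4
  Position 18 ')': depth becomes 3
  Position 19 ')': depth becomes 2
  Position 20 '(': depth becomes 3
  Position 21 '(': depth becomes 4
  Position 22 ')': depth becomes 3
  Position 23 '(': depth becomes 4
  Position 24 ')': depth becomes 3
  Position 25 ')': depth becomes 2
  Position 26 ')': depth becomes 1
  Position 27 ')': depth becomes 0
Maximum depth reached: 5

5


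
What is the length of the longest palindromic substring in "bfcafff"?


Input: "bfcafff"
Checking substrings for palindromes:
  [4:7] "fff" (len 3) => palindrome
  [4:6] "ff" (len 2) => palindrome
  [5:7] "ff" (len 2) => palindrome
Longest palindromic substring: "fff" with length 3

3


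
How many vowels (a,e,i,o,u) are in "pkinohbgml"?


Input: pkinohbgml
Checking each character:
  'p' at position 0: consonant
  'k' at position 1: consonant
  'i' at position 2: vowel (running total: 1)
  'n' at position 3: consonant
  'o' at position 4: vowel (running total: 2)
  'h' at position 5: consonant
  'b' at position 6: consonant
  'g' at position 7: consonant
  'm' at position 8: consonant
  'l' at position 9: consonant
Total vowels: 2

2


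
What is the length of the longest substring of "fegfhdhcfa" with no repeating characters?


Input: "fegfhdhcfa"
Sliding window (track last position of each char):
  Position 0 ('f'): window [0,0] length 1 -- new best
  Position 1 ('e'): window [0,1] length 2 -- new best
  Position 2 ('g'): window [0,2] length 3 -- new best
  Position 3 ('f'): repeat (last at 0), move window start to 1
  Position 3 ('f'): window [1,3] length 3
  Position 4 ('h'): window [1,4] length 4 -- new best
  Position 5 ('d'): window [1,5] length 5 -- new best
  Position 6 ('h'): repeat (last at 4), move window start to 5
  Position 6 ('h'): window [5,6] length 2
  Position 7 ('c'): window [5,7] length 3
  Position 8 ('f'): window [5,8] length 4
  Position 9 ('a'): window [5,9] length 5
Longest substring with no repeats: "egfhd" with length 5

5


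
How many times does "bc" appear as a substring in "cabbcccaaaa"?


Searching for "bc" in "cabbcccaaaa"
Scanning each position:
  Position 0: "ca" => no
  Position 1: "ab" => no
  Position 2: "bb" => no
  Position 3: "bc" => MATCH
  Position 4: "cc" => no
  Position 5: "cc" => no
  Position 6: "ca" => no
  Position 7: "aa" => no
  Position 8: "aa" => no
  Position 9: "aa" => no
Total occurrences: 1

1


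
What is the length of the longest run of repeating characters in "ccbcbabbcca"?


Input: "ccbcbabbcca"
Scanning for longest run:
  Position 1 ('c'): continues run of 'c', length=2
  Position 2 ('b'): new char, reset run to 1
  Position 3 ('c'): new char, reset run to 1
  Position 4 ('b'): new char, reset run to 1
  Position 5 ('a'): new char, reset run to 1
  Position 6 ('b'): new char, reset run to 1
  Position 7 ('b'): continues run of 'b', length=2
  Position 8 ('c'): new char, reset run to 1
  Position 9 ('c'): continues run of 'c', length=2
  Position 10 ('a'): new char, reset run to 1
Longest run: 'c' with length 2

2


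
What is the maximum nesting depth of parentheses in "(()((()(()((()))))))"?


Input: "(()((()(()((()))))))"
Tracking depth:
  Position 0 '(': depth becomes 1
  Position 1 '(': depth becomes 2
  Position 2 ')': depth becomes 1
  Position 3 '(': depth becomes 2
  Position 4 '(': depth becomes 3
  Position 5 '(': depth becomes 4
  Position 6 ')': depth becomes 3
  Position 7 '(': depth becomes 4
  Position 8 '(': depth becomes 5
  Position 9 ')': depth becomes 4
  Position 10 '(': depth becomes 5
  Position 11 '(': depth becomes 6
  Position 12 '(': depth becomes 7
  Position 13 ')': depth becomes 6
  Position 14 ')': depth becomes 5
  Position 15 ')': depth becomes 4
  Position 16 ')': depth becomes 3
  Position 17 ')': depth becomes 2
  Position 18 ')': depth becomes 1
  Position 19 ')': depth becomes 0
Maximum depth reached: 7

7


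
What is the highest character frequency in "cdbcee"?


Input: cdbcee
Character counts:
  'b': 1
  'c': 2
  'd': 1
  'e': 2
Maximum frequency: 2

2


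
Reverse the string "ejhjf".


Input: ejhjf
Reading characters right to left:
  Position 4: 'f'
  Position 3: 'j'
  Position 2: 'h'
  Position 1: 'j'
  Position 0: 'e'
Reversed: fjhje

fjhje


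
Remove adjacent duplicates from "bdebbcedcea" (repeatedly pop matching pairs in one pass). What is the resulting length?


Input: bdebbcedcea
Stack-based adjacent duplicate removal:
  Read 'b': push. Stack: b
  Read 'd': push. Stack: bd
  Read 'e': push. Stack: bde
  Read 'b': push. Stack: bdeb
  Read 'b': matches stack top 'b' => pop. Stack: bde
  Read 'c': push. Stack: bdec
  Read 'e': push. Stack: bdece
  Read 'd': push. Stack: bdeced
  Read 'c': push. Stack: bdecedc
  Read 'e': push. Stack: bdecedce
  Read 'a': push. Stack: bdecedcea
Final stack: "bdecedcea" (length 9)

9


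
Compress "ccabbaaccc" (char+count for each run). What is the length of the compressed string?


Input: ccabbaaccc
Runs:
  'c' x 2 => "c2"
  'a' x 1 => "a1"
  'b' x 2 => "b2"
  'a' x 2 => "a2"
  'c' x 3 => "c3"
Compressed: "c2a1b2a2c3"
Compressed length: 10

10


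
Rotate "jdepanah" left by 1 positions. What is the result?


Input: "jdepanah", rotate left by 1
First 1 characters: "j"
Remaining characters: "depanah"
Concatenate remaining + first: "depanah" + "j" = "depanahj"

depanahj


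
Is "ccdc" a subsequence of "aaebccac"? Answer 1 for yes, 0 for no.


Check if "ccdc" is a subsequence of "aaebccac"
Greedy scan:
  Position 0 ('a'): no match needed
  Position 1 ('a'): no match needed
  Position 2 ('e'): no match needed
  Position 3 ('b'): no match needed
  Position 4 ('c'): matches sub[0] = 'c'
  Position 5 ('c'): matches sub[1] = 'c'
  Position 6 ('a'): no match needed
  Position 7 ('c'): no match needed
Only matched 2/4 characters => not a subsequence

0


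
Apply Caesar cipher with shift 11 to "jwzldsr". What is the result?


Caesar cipher: shift "jwzldsr" by 11
  'j' (pos 9) + 11 = pos 20 = 'u'
  'w' (pos 22) + 11 = pos 7 = 'h'
  'z' (pos 25) + 11 = pos 10 = 'k'
  'l' (pos 11) + 11 = pos 22 = 'w'
  'd' (pos 3) + 11 = pos 14 = 'o'
  's' (pos 18) + 11 = pos 3 = 'd'
  'r' (pos 17) + 11 = pos 2 = 'c'
Result: uhkwodc

uhkwodc


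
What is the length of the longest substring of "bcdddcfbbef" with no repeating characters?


Input: "bcdddcfbbef"
Sliding window (track last position of each char):
  Position 0 ('b'): window [0,0] length 1 -- new best
  Position 1 ('c'): window [0,1] length 2 -- new best
  Position 2 ('d'): window [0,2] length 3 -- new best
  Position 3 ('d'): repeat (last at 2), move window start to 3
  Position 3 ('d'): window [3,3] length 1
  Position 4 ('d'): repeat (last at 3), move window start to 4
  Position 4 ('d'): window [4,4] length 1
  Position 5 ('c'): window [4,5] length 2
  Position 6 ('f'): window [4,6] length 3
  Position 7 ('b'): window [4,7] length 4 -- new best
  Position 8 ('b'): repeat (last at 7), move window start to 8
  Position 8 ('b'): window [8,8] length 1
  Position 9 ('e'): window [8,9] length 2
  Position 10 ('f'): window [8,10] length 3
Longest substring with no repeats: "dcfb" with length 4

4


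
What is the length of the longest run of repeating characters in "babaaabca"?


Input: "babaaabca"
Scanning for longest run:
  Position 1 ('a'): new char, reset run to 1
  Position 2 ('b'): new char, reset run to 1
  Position 3 ('a'): new char, reset run to 1
  Position 4 ('a'): continues run of 'a', length=2
  Position 5 ('a'): continues run of 'a', length=3
  Position 6 ('b'): new char, reset run to 1
  Position 7 ('c'): new char, reset run to 1
  Position 8 ('a'): new char, reset run to 1
Longest run: 'a' with length 3

3


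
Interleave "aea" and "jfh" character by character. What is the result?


Interleaving "aea" and "jfh":
  Position 0: 'a' from first, 'j' from second => "aj"
  Position 1: 'e' from first, 'f' from second => "ef"
  Position 2: 'a' from first, 'h' from second => "ah"
Result: ajefah

ajefah


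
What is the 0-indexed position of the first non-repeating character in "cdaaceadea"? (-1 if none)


Input: cdaaceadea
Character frequencies:
  'a': 4
  'c': 2
  'd': 2
  'e': 2
Scanning left to right for freq == 1:
  Position 0 ('c'): freq=2, skip
  Position 1 ('d'): freq=2, skip
  Position 2 ('a'): freq=4, skip
  Position 3 ('a'): freq=4, skip
  Position 4 ('c'): freq=2, skip
  Position 5 ('e'): freq=2, skip
  Position 6 ('a'): freq=4, skip
  Position 7 ('d'): freq=2, skip
  Position 8 ('e'): freq=2, skip
  Position 9 ('a'): freq=4, skip
  No unique character found => answer = -1

-1


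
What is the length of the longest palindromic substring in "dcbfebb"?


Input: "dcbfebb"
Checking substrings for palindromes:
  [5:7] "bb" (len 2) => palindrome
Longest palindromic substring: "bb" with length 2

2


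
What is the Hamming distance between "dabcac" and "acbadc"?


Comparing "dabcac" and "acbadc" position by position:
  Position 0: 'd' vs 'a' => differ
  Position 1: 'a' vs 'c' => differ
  Position 2: 'b' vs 'b' => same
  Position 3: 'c' vs 'a' => differ
  Position 4: 'a' vs 'd' => differ
  Position 5: 'c' vs 'c' => same
Total differences (Hamming distance): 4

4


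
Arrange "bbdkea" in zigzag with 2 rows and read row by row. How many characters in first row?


Zigzag "bbdkea" into 2 rows:
Placing characters:
  'b' => row 0
  'b' => row 1
  'd' => row 0
  'k' => row 1
  'e' => row 0
  'a' => row 1
Rows:
  Row 0: "bde"
  Row 1: "bka"
First row length: 3

3


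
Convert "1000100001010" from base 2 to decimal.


Input: "1000100001010" in base 2
Positional expansion:
  Digit '1' (value 1) x 2^12 = 4096
  Digit '0' (value 0) x 2^11 = 0
  Digit '0' (value 0) x 2^10 = 0
  Digit '0' (value 0) x 2^9 = 0
  Digit '1' (value 1) x 2^8 = 256
  Digit '0' (value 0) x 2^7 = 0
  Digit '0' (value 0) x 2^6 = 0
  Digit '0' (value 0) x 2^5 = 0
  Digit '0' (value 0) x 2^4 = 0
  Digit '1' (value 1) x 2^3 = 8
  Digit '0' (value 0) x 2^2 = 0
  Digit '1' (value 1) x 2^1 = 2
  Digit '0' (value 0) x 2^0 = 0
Sum = 4362

4362


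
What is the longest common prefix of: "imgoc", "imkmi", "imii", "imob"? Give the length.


Words: imgoc, imkmi, imii, imob
  Position 0: all 'i' => match
  Position 1: all 'm' => match
  Position 2: ('g', 'k', 'i', 'o') => mismatch, stop
LCP = "im" (length 2)

2


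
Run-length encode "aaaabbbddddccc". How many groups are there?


Input: aaaabbbddddccc
Scanning for consecutive runs:
  Group 1: 'a' x 4 (positions 0-3)
  Group 2: 'b' x 3 (positions 4-6)
  Group 3: 'd' x 4 (positions 7-10)
  Group 4: 'c' x 3 (positions 11-13)
Total groups: 4

4


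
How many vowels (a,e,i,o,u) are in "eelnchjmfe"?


Input: eelnchjmfe
Checking each character:
  'e' at position 0: vowel (running total: 1)
  'e' at position 1: vowel (running total: 2)
  'l' at position 2: consonant
  'n' at position 3: consonant
  'c' at position 4: consonant
  'h' at position 5: consonant
  'j' at position 6: consonant
  'm' at position 7: consonant
  'f' at position 8: consonant
  'e' at position 9: vowel (running total: 3)
Total vowels: 3

3


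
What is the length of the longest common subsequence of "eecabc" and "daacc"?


LCS of "eecabc" and "daacc"
DP table:
           d    a    a    c    c
      0    0    0    0    0    0
  e   0    0    0    0    0    0
  e   0    0    0    0    0    0
  c   0    0    0    0    1    1
  a   0    0    1    1    1    1
  b   0    0    1    1    1    1
  c   0    0    1    1    2    2
LCS length = dp[6][5] = 2

2


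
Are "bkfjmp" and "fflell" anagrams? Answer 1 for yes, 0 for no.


Strings: "bkfjmp", "fflell"
Sorted first:  bfjkmp
Sorted second: efflll
Differ at position 0: 'b' vs 'e' => not anagrams

0


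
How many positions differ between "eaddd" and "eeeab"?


Comparing "eaddd" and "eeeab" position by position:
  Position 0: 'e' vs 'e' => same
  Position 1: 'a' vs 'e' => DIFFER
  Position 2: 'd' vs 'e' => DIFFER
  Position 3: 'd' vs 'a' => DIFFER
  Position 4: 'd' vs 'b' => DIFFER
Positions that differ: 4

4


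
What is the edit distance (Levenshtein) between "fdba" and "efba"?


Computing edit distance: "fdba" -> "efba"
DP table:
           e    f    b    a
      0    1    2    3    4
  f   1    1    1    2    3
  d   2    2    2    2    3
  b   3    3    3    2    3
  a   4    4    4    3    2
Edit distance = dp[4][4] = 2

2


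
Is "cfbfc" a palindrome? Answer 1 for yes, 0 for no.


Input: cfbfc
Reversed: cfbfc
  Compare pos 0 ('c') with pos 4 ('c'): match
  Compare pos 1 ('f') with pos 3 ('f'): match
Result: palindrome

1


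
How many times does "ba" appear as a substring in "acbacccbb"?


Searching for "ba" in "acbacccbb"
Scanning each position:
  Position 0: "ac" => no
  Position 1: "cb" => no
  Position 2: "ba" => MATCH
  Position 3: "ac" => no
  Position 4: "cc" => no
  Position 5: "cc" => no
  Position 6: "cb" => no
  Position 7: "bb" => no
Total occurrences: 1

1


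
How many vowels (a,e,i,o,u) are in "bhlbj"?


Input: bhlbj
Checking each character:
  'b' at position 0: consonant
  'h' at position 1: consonant
  'l' at position 2: consonant
  'b' at position 3: consonant
  'j' at position 4: consonant
Total vowels: 0

0


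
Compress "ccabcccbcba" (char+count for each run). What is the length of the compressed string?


Input: ccabcccbcba
Runs:
  'c' x 2 => "c2"
  'a' x 1 => "a1"
  'b' x 1 => "b1"
  'c' x 3 => "c3"
  'b' x 1 => "b1"
  'c' x 1 => "c1"
  'b' x 1 => "b1"
  'a' x 1 => "a1"
Compressed: "c2a1b1c3b1c1b1a1"
Compressed length: 16

16


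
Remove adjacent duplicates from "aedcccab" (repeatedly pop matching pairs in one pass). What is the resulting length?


Input: aedcccab
Stack-based adjacent duplicate removal:
  Read 'a': push. Stack: a
  Read 'e': push. Stack: ae
  Read 'd': push. Stack: aed
  Read 'c': push. Stack: aedc
  Read 'c': matches stack top 'c' => pop. Stack: aed
  Read 'c': push. Stack: aedc
  Read 'a': push. Stack: aedca
  Read 'b': push. Stack: aedcab
Final stack: "aedcab" (length 6)

6
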